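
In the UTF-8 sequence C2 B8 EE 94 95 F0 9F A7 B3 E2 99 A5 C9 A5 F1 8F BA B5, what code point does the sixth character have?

Offset 0: leading byte 0xC2 = 11000010 → 2-byte char #1 = C2 B8.
Offset 2: leading byte 0xEE = 11101110 → 3-byte char #2 = EE 94 95.
Offset 5: leading byte 0xF0 = 11110000 → 4-byte char #3 = F0 9F A7 B3.
Offset 9: leading byte 0xE2 = 11100010 → 3-byte char #4 = E2 99 A5.
Offset 12: leading byte 0xC9 = 11001001 → 2-byte char #5 = C9 A5.
Offset 14: leading byte 0xF1 = 11110001 → 4-byte char #6 = F1 8F BA B5.
Leading byte 0xF1 = 11110001 matches 11110xxx → 4-byte sequence.
Byte 1: 0xF1 = 11110001, payload 001 (3 bits).
Byte 2: 0x8F = 10001111 (10xxxxxx ✓), payload 001111.
Byte 3: 0xBA = 10111010 (10xxxxxx ✓), payload 111010.
Byte 4: 0xB5 = 10110101 (10xxxxxx ✓), payload 110101.
Concatenate: 001001111111010110101 = 0x4FEB5 (21 bits → U+4FEB5).

U+4FEB5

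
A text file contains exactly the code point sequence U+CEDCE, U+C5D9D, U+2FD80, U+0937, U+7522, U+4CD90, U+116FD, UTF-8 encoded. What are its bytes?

F3 8E B7 8E F3 85 B6 9D F0 AF B6 80 E0 A4 B7 E7 94 A2 F1 8C B6 90 F0 91 9B BD

U+CEDCE: 4-byte form → F3 8E B7 8E.
U+C5D9D: 4-byte form → F3 85 B6 9D.
U+2FD80: 4-byte form → F0 AF B6 80.
U+0937: 3-byte form → E0 A4 B7.
U+7522: 3-byte form → E7 94 A2.
U+4CD90: 4-byte form → F1 8C B6 90.
U+116FD: 4-byte form → F0 91 9B BD.
Concatenated (26 bytes): F3 8E B7 8E F3 85 B6 9D F0 AF B6 80 E0 A4 B7 E7 94 A2 F1 8C B6 90 F0 91 9B BD.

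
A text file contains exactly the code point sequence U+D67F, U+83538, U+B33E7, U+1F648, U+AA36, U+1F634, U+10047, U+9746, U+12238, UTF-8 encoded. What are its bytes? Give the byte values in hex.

U+D67F: 3-byte form → ED 99 BF.
U+83538: 4-byte form → F2 83 94 B8.
U+B33E7: 4-byte form → F2 B3 8F A7.
U+1F648: 4-byte form → F0 9F 99 88.
U+AA36: 3-byte form → EA A8 B6.
U+1F634: 4-byte form → F0 9F 98 B4.
U+10047: 4-byte form → F0 90 81 87.
U+9746: 3-byte form → E9 9D 86.
U+12238: 4-byte form → F0 92 88 B8.
Concatenated (33 bytes): ED 99 BF F2 83 94 B8 F2 B3 8F A7 F0 9F 99 88 EA A8 B6 F0 9F 98 B4 F0 90 81 87 E9 9D 86 F0 92 88 B8.

ED 99 BF F2 83 94 B8 F2 B3 8F A7 F0 9F 99 88 EA A8 B6 F0 9F 98 B4 F0 90 81 87 E9 9D 86 F0 92 88 B8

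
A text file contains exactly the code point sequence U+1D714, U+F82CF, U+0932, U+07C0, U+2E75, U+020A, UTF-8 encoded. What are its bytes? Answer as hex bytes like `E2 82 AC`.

U+1D714: 4-byte form → F0 9D 9C 94.
U+F82CF: 4-byte form → F3 B8 8B 8F.
U+0932: 3-byte form → E0 A4 B2.
U+07C0: 2-byte form → DF 80.
U+2E75: 3-byte form → E2 B9 B5.
U+020A: 2-byte form → C8 8A.
Concatenated (18 bytes): F0 9D 9C 94 F3 B8 8B 8F E0 A4 B2 DF 80 E2 B9 B5 C8 8A.

F0 9D 9C 94 F3 B8 8B 8F E0 A4 B2 DF 80 E2 B9 B5 C8 8A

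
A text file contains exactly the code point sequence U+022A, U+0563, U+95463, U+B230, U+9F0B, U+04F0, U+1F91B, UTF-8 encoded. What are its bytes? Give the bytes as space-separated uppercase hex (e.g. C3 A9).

C8 AA D5 A3 F2 95 91 A3 EB 88 B0 E9 BC 8B D3 B0 F0 9F A4 9B

U+022A: 2-byte form → C8 AA.
U+0563: 2-byte form → D5 A3.
U+95463: 4-byte form → F2 95 91 A3.
U+B230: 3-byte form → EB 88 B0.
U+9F0B: 3-byte form → E9 BC 8B.
U+04F0: 2-byte form → D3 B0.
U+1F91B: 4-byte form → F0 9F A4 9B.
Concatenated (20 bytes): C8 AA D5 A3 F2 95 91 A3 EB 88 B0 E9 BC 8B D3 B0 F0 9F A4 9B.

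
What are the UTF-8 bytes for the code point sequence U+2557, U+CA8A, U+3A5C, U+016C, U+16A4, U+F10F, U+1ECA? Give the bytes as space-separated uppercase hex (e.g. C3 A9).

U+2557: 3-byte form → E2 95 97.
U+CA8A: 3-byte form → EC AA 8A.
U+3A5C: 3-byte form → E3 A9 9C.
U+016C: 2-byte form → C5 AC.
U+16A4: 3-byte form → E1 9A A4.
U+F10F: 3-byte form → EF 84 8F.
U+1ECA: 3-byte form → E1 BB 8A.
Concatenated (20 bytes): E2 95 97 EC AA 8A E3 A9 9C C5 AC E1 9A A4 EF 84 8F E1 BB 8A.

E2 95 97 EC AA 8A E3 A9 9C C5 AC E1 9A A4 EF 84 8F E1 BB 8A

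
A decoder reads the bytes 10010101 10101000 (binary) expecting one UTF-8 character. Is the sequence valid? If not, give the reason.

invalid (continuation byte with no leading byte)

Byte 0x95 = 10010101 has the form 10xxxxxx — a continuation byte — but there is no preceding leading byte.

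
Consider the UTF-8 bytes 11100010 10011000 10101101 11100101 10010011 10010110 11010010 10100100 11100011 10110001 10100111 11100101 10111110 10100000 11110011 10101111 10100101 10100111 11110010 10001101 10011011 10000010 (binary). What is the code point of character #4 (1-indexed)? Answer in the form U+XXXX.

Offset 0: leading byte 0xE2 = 11100010 → 3-byte char #1 = E2 98 AD.
Offset 3: leading byte 0xE5 = 11100101 → 3-byte char #2 = E5 93 96.
Offset 6: leading byte 0xD2 = 11010010 → 2-byte char #3 = D2 A4.
Offset 8: leading byte 0xE3 = 11100011 → 3-byte char #4 = E3 B1 A7.
Leading byte 0xE3 = 11100011 matches 1110xxxx → 3-byte sequence.
Byte 1: 0xE3 = 11100011, payload 0011 (4 bits).
Byte 2: 0xB1 = 10110001 (10xxxxxx ✓), payload 110001.
Byte 3: 0xA7 = 10100111 (10xxxxxx ✓), payload 100111.
Concatenate: 0011110001100111 = 0x3C67 (16 bits → U+3C67).

U+3C67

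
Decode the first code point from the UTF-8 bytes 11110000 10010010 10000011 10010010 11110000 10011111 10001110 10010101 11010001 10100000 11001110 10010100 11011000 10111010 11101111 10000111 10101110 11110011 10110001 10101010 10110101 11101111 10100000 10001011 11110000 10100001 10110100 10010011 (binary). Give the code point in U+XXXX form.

Offset 0: leading byte 0xF0 = 11110000 → 4-byte char #1 = F0 92 83 92.
Leading byte 0xF0 = 11110000 matches 11110xxx → 4-byte sequence.
Byte 1: 0xF0 = 11110000, payload 000 (3 bits).
Byte 2: 0x92 = 10010010 (10xxxxxx ✓), payload 010010.
Byte 3: 0x83 = 10000011 (10xxxxxx ✓), payload 000011.
Byte 4: 0x92 = 10010010 (10xxxxxx ✓), payload 010010.
Concatenate: 000010010000011010010 = 0x120D2 (21 bits → U+120D2).

U+120D2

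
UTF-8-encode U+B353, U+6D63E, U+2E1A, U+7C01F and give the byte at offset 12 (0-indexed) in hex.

0x80

U+B353 → 3-byte form EB 8D 93 at offsets 0–2.
U+6D63E → 4-byte form F1 AD 98 BE at offsets 3–6.
U+2E1A → 3-byte form E2 B8 9A at offsets 7–9.
U+7C01F → 4-byte form F1 BC 80 9F at offsets 10–13.
Offset 12 falls in char 4's range; it's byte 3 of F1 BC 80 9F = 0x80.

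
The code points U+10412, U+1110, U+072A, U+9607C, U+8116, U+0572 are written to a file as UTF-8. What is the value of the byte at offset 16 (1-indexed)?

0x96

1-indexed offset 16 is 0-indexed offset 15.
U+10412 → 4-byte form F0 90 90 92 at offsets 0–3.
U+1110 → 3-byte form E1 84 90 at offsets 4–6.
U+072A → 2-byte form DC AA at offsets 7–8.
U+9607C → 4-byte form F2 96 81 BC at offsets 9–12.
U+8116 → 3-byte form E8 84 96 at offsets 13–15.
Offset 15 falls in char 5's range; it's byte 3 of E8 84 96 = 0x96.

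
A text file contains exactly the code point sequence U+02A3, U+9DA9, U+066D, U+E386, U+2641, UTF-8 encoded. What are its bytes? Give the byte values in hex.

CA A3 E9 B6 A9 D9 AD EE 8E 86 E2 99 81

U+02A3: 2-byte form → CA A3.
U+9DA9: 3-byte form → E9 B6 A9.
U+066D: 2-byte form → D9 AD.
U+E386: 3-byte form → EE 8E 86.
U+2641: 3-byte form → E2 99 81.
Concatenated (13 bytes): CA A3 E9 B6 A9 D9 AD EE 8E 86 E2 99 81.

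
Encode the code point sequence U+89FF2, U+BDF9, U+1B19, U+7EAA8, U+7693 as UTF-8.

U+89FF2: 4-byte form → F2 89 BF B2.
U+BDF9: 3-byte form → EB B7 B9.
U+1B19: 3-byte form → E1 AC 99.
U+7EAA8: 4-byte form → F1 BE AA A8.
U+7693: 3-byte form → E7 9A 93.
Concatenated (17 bytes): F2 89 BF B2 EB B7 B9 E1 AC 99 F1 BE AA A8 E7 9A 93.

F2 89 BF B2 EB B7 B9 E1 AC 99 F1 BE AA A8 E7 9A 93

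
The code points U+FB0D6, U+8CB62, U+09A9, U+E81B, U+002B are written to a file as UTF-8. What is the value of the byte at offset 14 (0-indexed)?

0x2B

U+FB0D6 → 4-byte form F3 BB 83 96 at offsets 0–3.
U+8CB62 → 4-byte form F2 8C AD A2 at offsets 4–7.
U+09A9 → 3-byte form E0 A6 A9 at offsets 8–10.
U+E81B → 3-byte form EE A0 9B at offsets 11–13.
U+002B → 1-byte form 2B at offsets 14–14.
Offset 14 falls in char 5's range; it's byte 1 of 2B = 0x2B.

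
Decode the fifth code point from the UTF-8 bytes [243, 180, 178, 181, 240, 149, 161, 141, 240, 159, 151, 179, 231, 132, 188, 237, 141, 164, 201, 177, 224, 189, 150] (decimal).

U+D364

Offset 0: leading byte 0xF3 = 11110011 → 4-byte char #1 = F3 B4 B2 B5.
Offset 4: leading byte 0xF0 = 11110000 → 4-byte char #2 = F0 95 A1 8D.
Offset 8: leading byte 0xF0 = 11110000 → 4-byte char #3 = F0 9F 97 B3.
Offset 12: leading byte 0xE7 = 11100111 → 3-byte char #4 = E7 84 BC.
Offset 15: leading byte 0xED = 11101101 → 3-byte char #5 = ED 8D A4.
Leading byte 0xED = 11101101 matches 1110xxxx → 3-byte sequence.
Byte 1: 0xED = 11101101, payload 1101 (4 bits).
Byte 2: 0x8D = 10001101 (10xxxxxx ✓), payload 001101.
Byte 3: 0xA4 = 10100100 (10xxxxxx ✓), payload 100100.
Concatenate: 1101001101100100 = 0xD364 (16 bits → U+D364).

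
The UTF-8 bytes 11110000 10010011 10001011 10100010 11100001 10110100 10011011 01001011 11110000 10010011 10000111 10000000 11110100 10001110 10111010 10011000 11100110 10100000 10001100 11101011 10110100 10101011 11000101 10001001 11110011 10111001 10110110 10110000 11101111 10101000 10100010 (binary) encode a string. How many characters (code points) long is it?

10

Byte at offset 0: 0xF0 = 11110000 → 4-byte char (#1). Advance 4.
Byte at offset 4: 0xE1 = 11100001 → 3-byte char (#2). Advance 3.
Byte at offset 7: 0x4B = 01001011 → 1-byte char (#3). Advance 1.
Byte at offset 8: 0xF0 = 11110000 → 4-byte char (#4). Advance 4.
Byte at offset 12: 0xF4 = 11110100 → 4-byte char (#5). Advance 4.
Byte at offset 16: 0xE6 = 11100110 → 3-byte char (#6). Advance 3.
Byte at offset 19: 0xEB = 11101011 → 3-byte char (#7). Advance 3.
Byte at offset 22: 0xC5 = 11000101 → 2-byte char (#8). Advance 2.
Byte at offset 24: 0xF3 = 11110011 → 4-byte char (#9). Advance 4.
Byte at offset 28: 0xEF = 11101111 → 3-byte char (#10). Advance 3.
Reached end at offset 31 after 10 code points.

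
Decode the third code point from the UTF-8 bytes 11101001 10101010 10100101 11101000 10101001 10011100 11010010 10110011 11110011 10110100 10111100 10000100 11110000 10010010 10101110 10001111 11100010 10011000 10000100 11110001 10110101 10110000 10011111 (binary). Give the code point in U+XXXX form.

U+04B3

Offset 0: leading byte 0xE9 = 11101001 → 3-byte char #1 = E9 AA A5.
Offset 3: leading byte 0xE8 = 11101000 → 3-byte char #2 = E8 A9 9C.
Offset 6: leading byte 0xD2 = 11010010 → 2-byte char #3 = D2 B3.
Leading byte 0xD2 = 11010010 matches 110xxxxx → 2-byte sequence.
Byte 1: 0xD2 = 11010010, payload 10010 (5 bits).
Byte 2: 0xB3 = 10110011 (10xxxxxx ✓), payload 110011.
Concatenate: 10010110011 = 0x4B3 (11 bits → U+04B3).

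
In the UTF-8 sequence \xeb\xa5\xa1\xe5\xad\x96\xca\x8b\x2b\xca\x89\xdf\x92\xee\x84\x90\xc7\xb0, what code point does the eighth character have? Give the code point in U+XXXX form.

Offset 0: leading byte 0xEB = 11101011 → 3-byte char #1 = EB A5 A1.
Offset 3: leading byte 0xE5 = 11100101 → 3-byte char #2 = E5 AD 96.
Offset 6: leading byte 0xCA = 11001010 → 2-byte char #3 = CA 8B.
Offset 8: leading byte 0x2B = 00101011 → 1-byte char #4 = 2B.
Offset 9: leading byte 0xCA = 11001010 → 2-byte char #5 = CA 89.
Offset 11: leading byte 0xDF = 11011111 → 2-byte char #6 = DF 92.
Offset 13: leading byte 0xEE = 11101110 → 3-byte char #7 = EE 84 90.
Offset 16: leading byte 0xC7 = 11000111 → 2-byte char #8 = C7 B0.
Leading byte 0xC7 = 11000111 matches 110xxxxx → 2-byte sequence.
Byte 1: 0xC7 = 11000111, payload 00111 (5 bits).
Byte 2: 0xB0 = 10110000 (10xxxxxx ✓), payload 110000.
Concatenate: 00111110000 = 0x1F0 (11 bits → U+01F0).

U+01F0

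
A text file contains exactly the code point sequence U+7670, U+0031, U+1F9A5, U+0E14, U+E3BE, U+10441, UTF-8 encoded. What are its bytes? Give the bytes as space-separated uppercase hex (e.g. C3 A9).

E7 99 B0 31 F0 9F A6 A5 E0 B8 94 EE 8E BE F0 90 91 81

U+7670: 3-byte form → E7 99 B0.
U+0031: 1-byte form → 31.
U+1F9A5: 4-byte form → F0 9F A6 A5.
U+0E14: 3-byte form → E0 B8 94.
U+E3BE: 3-byte form → EE 8E BE.
U+10441: 4-byte form → F0 90 91 81.
Concatenated (18 bytes): E7 99 B0 31 F0 9F A6 A5 E0 B8 94 EE 8E BE F0 90 91 81.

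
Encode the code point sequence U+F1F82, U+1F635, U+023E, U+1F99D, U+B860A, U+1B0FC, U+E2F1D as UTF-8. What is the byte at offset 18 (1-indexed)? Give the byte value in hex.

0x8A

1-indexed offset 18 is 0-indexed offset 17.
U+F1F82 → 4-byte form F3 B1 BE 82 at offsets 0–3.
U+1F635 → 4-byte form F0 9F 98 B5 at offsets 4–7.
U+023E → 2-byte form C8 BE at offsets 8–9.
U+1F99D → 4-byte form F0 9F A6 9D at offsets 10–13.
U+B860A → 4-byte form F2 B8 98 8A at offsets 14–17.
Offset 17 falls in char 5's range; it's byte 4 of F2 B8 98 8A = 0x8A.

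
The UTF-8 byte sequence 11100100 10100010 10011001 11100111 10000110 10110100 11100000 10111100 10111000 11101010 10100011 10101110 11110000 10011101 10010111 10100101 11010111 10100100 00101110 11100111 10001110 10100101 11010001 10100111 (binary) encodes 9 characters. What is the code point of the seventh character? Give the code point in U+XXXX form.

Offset 0: leading byte 0xE4 = 11100100 → 3-byte char #1 = E4 A2 99.
Offset 3: leading byte 0xE7 = 11100111 → 3-byte char #2 = E7 86 B4.
Offset 6: leading byte 0xE0 = 11100000 → 3-byte char #3 = E0 BC B8.
Offset 9: leading byte 0xEA = 11101010 → 3-byte char #4 = EA A3 AE.
Offset 12: leading byte 0xF0 = 11110000 → 4-byte char #5 = F0 9D 97 A5.
Offset 16: leading byte 0xD7 = 11010111 → 2-byte char #6 = D7 A4.
Offset 18: leading byte 0x2E = 00101110 → 1-byte char #7 = 2E.
Leading byte 0x2E = 00101110 matches 0xxxxxxx → 1-byte sequence.
Byte 1: 0x2E = 00101110, payload 0101110 (7 bits).
Concatenate: 0101110 = 0x2E (7 bits → U+002E).

U+002E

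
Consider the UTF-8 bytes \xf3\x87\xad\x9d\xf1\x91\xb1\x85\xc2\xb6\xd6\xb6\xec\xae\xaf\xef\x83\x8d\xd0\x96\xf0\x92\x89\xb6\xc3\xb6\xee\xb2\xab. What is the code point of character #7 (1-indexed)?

U+0416

Offset 0: leading byte 0xF3 = 11110011 → 4-byte char #1 = F3 87 AD 9D.
Offset 4: leading byte 0xF1 = 11110001 → 4-byte char #2 = F1 91 B1 85.
Offset 8: leading byte 0xC2 = 11000010 → 2-byte char #3 = C2 B6.
Offset 10: leading byte 0xD6 = 11010110 → 2-byte char #4 = D6 B6.
Offset 12: leading byte 0xEC = 11101100 → 3-byte char #5 = EC AE AF.
Offset 15: leading byte 0xEF = 11101111 → 3-byte char #6 = EF 83 8D.
Offset 18: leading byte 0xD0 = 11010000 → 2-byte char #7 = D0 96.
Leading byte 0xD0 = 11010000 matches 110xxxxx → 2-byte sequence.
Byte 1: 0xD0 = 11010000, payload 10000 (5 bits).
Byte 2: 0x96 = 10010110 (10xxxxxx ✓), payload 010110.
Concatenate: 10000010110 = 0x416 (11 bits → U+0416).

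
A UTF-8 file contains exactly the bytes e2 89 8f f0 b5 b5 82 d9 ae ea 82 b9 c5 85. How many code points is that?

Byte at offset 0: 0xE2 = 11100010 → 3-byte char (#1). Advance 3.
Byte at offset 3: 0xF0 = 11110000 → 4-byte char (#2). Advance 4.
Byte at offset 7: 0xD9 = 11011001 → 2-byte char (#3). Advance 2.
Byte at offset 9: 0xEA = 11101010 → 3-byte char (#4). Advance 3.
Byte at offset 12: 0xC5 = 11000101 → 2-byte char (#5). Advance 2.
Reached end at offset 14 after 5 code points.

5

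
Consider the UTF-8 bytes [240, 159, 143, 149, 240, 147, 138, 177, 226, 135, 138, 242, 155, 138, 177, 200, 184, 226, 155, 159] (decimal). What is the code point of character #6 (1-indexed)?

Offset 0: leading byte 0xF0 = 11110000 → 4-byte char #1 = F0 9F 8F 95.
Offset 4: leading byte 0xF0 = 11110000 → 4-byte char #2 = F0 93 8A B1.
Offset 8: leading byte 0xE2 = 11100010 → 3-byte char #3 = E2 87 8A.
Offset 11: leading byte 0xF2 = 11110010 → 4-byte char #4 = F2 9B 8A B1.
Offset 15: leading byte 0xC8 = 11001000 → 2-byte char #5 = C8 B8.
Offset 17: leading byte 0xE2 = 11100010 → 3-byte char #6 = E2 9B 9F.
Leading byte 0xE2 = 11100010 matches 1110xxxx → 3-byte sequence.
Byte 1: 0xE2 = 11100010, payload 0010 (4 bits).
Byte 2: 0x9B = 10011011 (10xxxxxx ✓), payload 011011.
Byte 3: 0x9F = 10011111 (10xxxxxx ✓), payload 011111.
Concatenate: 0010011011011111 = 0x26DF (16 bits → U+26DF).

U+26DF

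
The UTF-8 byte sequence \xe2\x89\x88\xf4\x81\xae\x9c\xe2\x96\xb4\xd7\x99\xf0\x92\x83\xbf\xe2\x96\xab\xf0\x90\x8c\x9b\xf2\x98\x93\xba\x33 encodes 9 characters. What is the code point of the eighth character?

U+984FA

Offset 0: leading byte 0xE2 = 11100010 → 3-byte char #1 = E2 89 88.
Offset 3: leading byte 0xF4 = 11110100 → 4-byte char #2 = F4 81 AE 9C.
Offset 7: leading byte 0xE2 = 11100010 → 3-byte char #3 = E2 96 B4.
Offset 10: leading byte 0xD7 = 11010111 → 2-byte char #4 = D7 99.
Offset 12: leading byte 0xF0 = 11110000 → 4-byte char #5 = F0 92 83 BF.
Offset 16: leading byte 0xE2 = 11100010 → 3-byte char #6 = E2 96 AB.
Offset 19: leading byte 0xF0 = 11110000 → 4-byte char #7 = F0 90 8C 9B.
Offset 23: leading byte 0xF2 = 11110010 → 4-byte char #8 = F2 98 93 BA.
Leading byte 0xF2 = 11110010 matches 11110xxx → 4-byte sequence.
Byte 1: 0xF2 = 11110010, payload 010 (3 bits).
Byte 2: 0x98 = 10011000 (10xxxxxx ✓), payload 011000.
Byte 3: 0x93 = 10010011 (10xxxxxx ✓), payload 010011.
Byte 4: 0xBA = 10111010 (10xxxxxx ✓), payload 111010.
Concatenate: 010011000010011111010 = 0x984FA (21 bits → U+984FA).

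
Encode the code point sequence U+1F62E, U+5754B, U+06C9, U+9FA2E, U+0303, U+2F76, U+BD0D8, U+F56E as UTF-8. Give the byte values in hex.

F0 9F 98 AE F1 97 95 8B DB 89 F2 9F A8 AE CC 83 E2 BD B6 F2 BD 83 98 EF 95 AE

U+1F62E: 4-byte form → F0 9F 98 AE.
U+5754B: 4-byte form → F1 97 95 8B.
U+06C9: 2-byte form → DB 89.
U+9FA2E: 4-byte form → F2 9F A8 AE.
U+0303: 2-byte form → CC 83.
U+2F76: 3-byte form → E2 BD B6.
U+BD0D8: 4-byte form → F2 BD 83 98.
U+F56E: 3-byte form → EF 95 AE.
Concatenated (26 bytes): F0 9F 98 AE F1 97 95 8B DB 89 F2 9F A8 AE CC 83 E2 BD B6 F2 BD 83 98 EF 95 AE.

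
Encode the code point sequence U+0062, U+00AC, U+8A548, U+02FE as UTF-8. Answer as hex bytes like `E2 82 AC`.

62 C2 AC F2 8A 95 88 CB BE

U+0062: 1-byte form → 62.
U+00AC: 2-byte form → C2 AC.
U+8A548: 4-byte form → F2 8A 95 88.
U+02FE: 2-byte form → CB BE.
Concatenated (9 bytes): 62 C2 AC F2 8A 95 88 CB BE.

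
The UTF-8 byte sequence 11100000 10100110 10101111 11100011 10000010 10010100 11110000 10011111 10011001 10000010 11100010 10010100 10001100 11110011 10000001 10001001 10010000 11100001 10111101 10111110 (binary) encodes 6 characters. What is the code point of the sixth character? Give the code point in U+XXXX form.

U+1F7E

Offset 0: leading byte 0xE0 = 11100000 → 3-byte char #1 = E0 A6 AF.
Offset 3: leading byte 0xE3 = 11100011 → 3-byte char #2 = E3 82 94.
Offset 6: leading byte 0xF0 = 11110000 → 4-byte char #3 = F0 9F 99 82.
Offset 10: leading byte 0xE2 = 11100010 → 3-byte char #4 = E2 94 8C.
Offset 13: leading byte 0xF3 = 11110011 → 4-byte char #5 = F3 81 89 90.
Offset 17: leading byte 0xE1 = 11100001 → 3-byte char #6 = E1 BD BE.
Leading byte 0xE1 = 11100001 matches 1110xxxx → 3-byte sequence.
Byte 1: 0xE1 = 11100001, payload 0001 (4 bits).
Byte 2: 0xBD = 10111101 (10xxxxxx ✓), payload 111101.
Byte 3: 0xBE = 10111110 (10xxxxxx ✓), payload 111110.
Concatenate: 0001111101111110 = 0x1F7E (16 bits → U+1F7E).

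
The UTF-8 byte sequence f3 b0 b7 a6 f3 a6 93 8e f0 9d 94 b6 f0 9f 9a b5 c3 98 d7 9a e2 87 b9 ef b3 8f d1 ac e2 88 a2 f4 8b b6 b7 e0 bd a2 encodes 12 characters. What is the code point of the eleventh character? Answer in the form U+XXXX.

Offset 0: leading byte 0xF3 = 11110011 → 4-byte char #1 = F3 B0 B7 A6.
Offset 4: leading byte 0xF3 = 11110011 → 4-byte char #2 = F3 A6 93 8E.
Offset 8: leading byte 0xF0 = 11110000 → 4-byte char #3 = F0 9D 94 B6.
Offset 12: leading byte 0xF0 = 11110000 → 4-byte char #4 = F0 9F 9A B5.
Offset 16: leading byte 0xC3 = 11000011 → 2-byte char #5 = C3 98.
Offset 18: leading byte 0xD7 = 11010111 → 2-byte char #6 = D7 9A.
Offset 20: leading byte 0xE2 = 11100010 → 3-byte char #7 = E2 87 B9.
Offset 23: leading byte 0xEF = 11101111 → 3-byte char #8 = EF B3 8F.
Offset 26: leading byte 0xD1 = 11010001 → 2-byte char #9 = D1 AC.
Offset 28: leading byte 0xE2 = 11100010 → 3-byte char #10 = E2 88 A2.
Offset 31: leading byte 0xF4 = 11110100 → 4-byte char #11 = F4 8B B6 B7.
Leading byte 0xF4 = 11110100 matches 11110xxx → 4-byte sequence.
Byte 1: 0xF4 = 11110100, payload 100 (3 bits).
Byte 2: 0x8B = 10001011 (10xxxxxx ✓), payload 001011.
Byte 3: 0xB6 = 10110110 (10xxxxxx ✓), payload 110110.
Byte 4: 0xB7 = 10110111 (10xxxxxx ✓), payload 110111.
Concatenate: 100001011110110110111 = 0x10BDB7 (21 bits → U+10BDB7).

U+10BDB7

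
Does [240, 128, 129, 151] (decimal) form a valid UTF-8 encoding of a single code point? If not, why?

invalid (overlong encoding)

Leading byte 0xF0 = 11110000 → 4-byte form.
Continuation bytes all match 10xxxxxx. Payload decodes to 0x57.
But 0x57 < 0x10000, the minimum for a 4-byte sequence — this is an overlong encoding.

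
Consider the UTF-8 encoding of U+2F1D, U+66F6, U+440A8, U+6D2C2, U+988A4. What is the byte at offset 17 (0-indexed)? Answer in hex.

U+2F1D → 3-byte form E2 BC 9D at offsets 0–2.
U+66F6 → 3-byte form E6 9B B6 at offsets 3–5.
U+440A8 → 4-byte form F1 84 82 A8 at offsets 6–9.
U+6D2C2 → 4-byte form F1 AD 8B 82 at offsets 10–13.
U+988A4 → 4-byte form F2 98 A2 A4 at offsets 14–17.
Offset 17 falls in char 5's range; it's byte 4 of F2 98 A2 A4 = 0xA4.

0xA4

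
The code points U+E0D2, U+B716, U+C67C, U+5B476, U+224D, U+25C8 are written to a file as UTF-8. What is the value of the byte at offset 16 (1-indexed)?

0x8D

1-indexed offset 16 is 0-indexed offset 15.
U+E0D2 → 3-byte form EE 83 92 at offsets 0–2.
U+B716 → 3-byte form EB 9C 96 at offsets 3–5.
U+C67C → 3-byte form EC 99 BC at offsets 6–8.
U+5B476 → 4-byte form F1 9B 91 B6 at offsets 9–12.
U+224D → 3-byte form E2 89 8D at offsets 13–15.
Offset 15 falls in char 5's range; it's byte 3 of E2 89 8D = 0x8D.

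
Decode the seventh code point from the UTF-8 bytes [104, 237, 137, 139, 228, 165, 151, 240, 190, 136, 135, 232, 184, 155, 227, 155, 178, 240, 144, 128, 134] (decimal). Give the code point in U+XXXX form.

U+10006

Offset 0: leading byte 0x68 = 01101000 → 1-byte char #1 = 68.
Offset 1: leading byte 0xED = 11101101 → 3-byte char #2 = ED 89 8B.
Offset 4: leading byte 0xE4 = 11100100 → 3-byte char #3 = E4 A5 97.
Offset 7: leading byte 0xF0 = 11110000 → 4-byte char #4 = F0 BE 88 87.
Offset 11: leading byte 0xE8 = 11101000 → 3-byte char #5 = E8 B8 9B.
Offset 14: leading byte 0xE3 = 11100011 → 3-byte char #6 = E3 9B B2.
Offset 17: leading byte 0xF0 = 11110000 → 4-byte char #7 = F0 90 80 86.
Leading byte 0xF0 = 11110000 matches 11110xxx → 4-byte sequence.
Byte 1: 0xF0 = 11110000, payload 000 (3 bits).
Byte 2: 0x90 = 10010000 (10xxxxxx ✓), payload 010000.
Byte 3: 0x80 = 10000000 (10xxxxxx ✓), payload 000000.
Byte 4: 0x86 = 10000110 (10xxxxxx ✓), payload 000110.
Concatenate: 000010000000000000110 = 0x10006 (21 bits → U+10006).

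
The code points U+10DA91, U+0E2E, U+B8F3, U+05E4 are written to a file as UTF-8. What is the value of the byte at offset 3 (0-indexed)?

U+10DA91 → 4-byte form F4 8D AA 91 at offsets 0–3.
Offset 3 falls in char 1's range; it's byte 4 of F4 8D AA 91 = 0x91.

0x91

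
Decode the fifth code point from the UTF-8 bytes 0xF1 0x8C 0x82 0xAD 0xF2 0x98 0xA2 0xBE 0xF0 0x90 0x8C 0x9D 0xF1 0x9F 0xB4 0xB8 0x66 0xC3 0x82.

Offset 0: leading byte 0xF1 = 11110001 → 4-byte char #1 = F1 8C 82 AD.
Offset 4: leading byte 0xF2 = 11110010 → 4-byte char #2 = F2 98 A2 BE.
Offset 8: leading byte 0xF0 = 11110000 → 4-byte char #3 = F0 90 8C 9D.
Offset 12: leading byte 0xF1 = 11110001 → 4-byte char #4 = F1 9F B4 B8.
Offset 16: leading byte 0x66 = 01100110 → 1-byte char #5 = 66.
Leading byte 0x66 = 01100110 matches 0xxxxxxx → 1-byte sequence.
Byte 1: 0x66 = 01100110, payload 1100110 (7 bits).
Concatenate: 1100110 = 0x66 (7 bits → U+0066).

U+0066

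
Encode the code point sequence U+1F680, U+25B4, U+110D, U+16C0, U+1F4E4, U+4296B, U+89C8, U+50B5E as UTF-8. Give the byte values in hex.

U+1F680: 4-byte form → F0 9F 9A 80.
U+25B4: 3-byte form → E2 96 B4.
U+110D: 3-byte form → E1 84 8D.
U+16C0: 3-byte form → E1 9B 80.
U+1F4E4: 4-byte form → F0 9F 93 A4.
U+4296B: 4-byte form → F1 82 A5 AB.
U+89C8: 3-byte form → E8 A7 88.
U+50B5E: 4-byte form → F1 90 AD 9E.
Concatenated (28 bytes): F0 9F 9A 80 E2 96 B4 E1 84 8D E1 9B 80 F0 9F 93 A4 F1 82 A5 AB E8 A7 88 F1 90 AD 9E.

F0 9F 9A 80 E2 96 B4 E1 84 8D E1 9B 80 F0 9F 93 A4 F1 82 A5 AB E8 A7 88 F1 90 AD 9E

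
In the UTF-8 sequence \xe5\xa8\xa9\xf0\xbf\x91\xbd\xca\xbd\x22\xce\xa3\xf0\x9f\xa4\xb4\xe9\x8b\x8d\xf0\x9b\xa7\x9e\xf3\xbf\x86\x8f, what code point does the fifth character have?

U+03A3

Offset 0: leading byte 0xE5 = 11100101 → 3-byte char #1 = E5 A8 A9.
Offset 3: leading byte 0xF0 = 11110000 → 4-byte char #2 = F0 BF 91 BD.
Offset 7: leading byte 0xCA = 11001010 → 2-byte char #3 = CA BD.
Offset 9: leading byte 0x22 = 00100010 → 1-byte char #4 = 22.
Offset 10: leading byte 0xCE = 11001110 → 2-byte char #5 = CE A3.
Leading byte 0xCE = 11001110 matches 110xxxxx → 2-byte sequence.
Byte 1: 0xCE = 11001110, payload 01110 (5 bits).
Byte 2: 0xA3 = 10100011 (10xxxxxx ✓), payload 100011.
Concatenate: 01110100011 = 0x3A3 (11 bits → U+03A3).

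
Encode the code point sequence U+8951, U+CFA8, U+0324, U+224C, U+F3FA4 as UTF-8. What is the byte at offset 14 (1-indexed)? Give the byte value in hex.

0xBE

1-indexed offset 14 is 0-indexed offset 13.
U+8951 → 3-byte form E8 A5 91 at offsets 0–2.
U+CFA8 → 3-byte form EC BE A8 at offsets 3–5.
U+0324 → 2-byte form CC A4 at offsets 6–7.
U+224C → 3-byte form E2 89 8C at offsets 8–10.
U+F3FA4 → 4-byte form F3 B3 BE A4 at offsets 11–14.
Offset 13 falls in char 5's range; it's byte 3 of F3 B3 BE A4 = 0xBE.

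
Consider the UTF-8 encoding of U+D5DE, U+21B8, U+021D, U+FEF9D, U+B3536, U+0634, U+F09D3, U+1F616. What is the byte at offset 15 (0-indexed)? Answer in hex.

0xB6

U+D5DE → 3-byte form ED 97 9E at offsets 0–2.
U+21B8 → 3-byte form E2 86 B8 at offsets 3–5.
U+021D → 2-byte form C8 9D at offsets 6–7.
U+FEF9D → 4-byte form F3 BE BE 9D at offsets 8–11.
U+B3536 → 4-byte form F2 B3 94 B6 at offsets 12–15.
Offset 15 falls in char 5's range; it's byte 4 of F2 B3 94 B6 = 0xB6.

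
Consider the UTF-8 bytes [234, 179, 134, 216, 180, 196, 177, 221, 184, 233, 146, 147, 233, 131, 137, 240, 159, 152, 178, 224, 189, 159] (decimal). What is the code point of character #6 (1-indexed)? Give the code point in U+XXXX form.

U+90C9

Offset 0: leading byte 0xEA = 11101010 → 3-byte char #1 = EA B3 86.
Offset 3: leading byte 0xD8 = 11011000 → 2-byte char #2 = D8 B4.
Offset 5: leading byte 0xC4 = 11000100 → 2-byte char #3 = C4 B1.
Offset 7: leading byte 0xDD = 11011101 → 2-byte char #4 = DD B8.
Offset 9: leading byte 0xE9 = 11101001 → 3-byte char #5 = E9 92 93.
Offset 12: leading byte 0xE9 = 11101001 → 3-byte char #6 = E9 83 89.
Leading byte 0xE9 = 11101001 matches 1110xxxx → 3-byte sequence.
Byte 1: 0xE9 = 11101001, payload 1001 (4 bits).
Byte 2: 0x83 = 10000011 (10xxxxxx ✓), payload 000011.
Byte 3: 0x89 = 10001001 (10xxxxxx ✓), payload 001001.
Concatenate: 1001000011001001 = 0x90C9 (16 bits → U+90C9).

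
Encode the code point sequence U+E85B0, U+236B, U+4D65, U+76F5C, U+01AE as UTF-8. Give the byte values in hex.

U+E85B0: 4-byte form → F3 A8 96 B0.
U+236B: 3-byte form → E2 8D AB.
U+4D65: 3-byte form → E4 B5 A5.
U+76F5C: 4-byte form → F1 B6 BD 9C.
U+01AE: 2-byte form → C6 AE.
Concatenated (16 bytes): F3 A8 96 B0 E2 8D AB E4 B5 A5 F1 B6 BD 9C C6 AE.

F3 A8 96 B0 E2 8D AB E4 B5 A5 F1 B6 BD 9C C6 AE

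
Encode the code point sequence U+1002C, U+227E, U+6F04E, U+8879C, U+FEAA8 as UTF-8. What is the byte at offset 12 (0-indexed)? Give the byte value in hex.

U+1002C → 4-byte form F0 90 80 AC at offsets 0–3.
U+227E → 3-byte form E2 89 BE at offsets 4–6.
U+6F04E → 4-byte form F1 AF 81 8E at offsets 7–10.
U+8879C → 4-byte form F2 88 9E 9C at offsets 11–14.
Offset 12 falls in char 4's range; it's byte 2 of F2 88 9E 9C = 0x88.

0x88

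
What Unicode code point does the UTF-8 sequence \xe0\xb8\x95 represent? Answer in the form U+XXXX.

U+0E15

Leading byte 0xE0 = 11100000 matches 1110xxxx → 3-byte sequence.
Byte 1: 0xE0 = 11100000, payload 0000 (4 bits).
Byte 2: 0xB8 = 10111000 (10xxxxxx ✓), payload 111000.
Byte 3: 0x95 = 10010101 (10xxxxxx ✓), payload 010101.
Concatenate: 0000111000010101 = 0xE15 (16 bits → U+0E15).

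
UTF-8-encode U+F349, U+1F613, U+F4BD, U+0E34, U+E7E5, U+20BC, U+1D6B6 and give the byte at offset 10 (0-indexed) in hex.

0xE0

U+F349 → 3-byte form EF 8D 89 at offsets 0–2.
U+1F613 → 4-byte form F0 9F 98 93 at offsets 3–6.
U+F4BD → 3-byte form EF 92 BD at offsets 7–9.
U+0E34 → 3-byte form E0 B8 B4 at offsets 10–12.
Offset 10 falls in char 4's range; it's byte 1 of E0 B8 B4 = 0xE0.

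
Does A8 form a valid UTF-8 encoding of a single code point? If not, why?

invalid (continuation byte with no leading byte)

Byte 0xA8 = 10101000 has the form 10xxxxxx — a continuation byte — but there is no preceding leading byte.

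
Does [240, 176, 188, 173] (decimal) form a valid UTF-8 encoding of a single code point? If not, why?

Leading byte 0xF0 = 11110000 → 4-byte form.
Continuation bytes 0xB0=10110000, 0xBC=10111100, 0xAD=10101101 all match 10xxxxxx.
Decoded value 0x30F2D is ≥ 0x10000 (shortest form) and not a surrogate.

valid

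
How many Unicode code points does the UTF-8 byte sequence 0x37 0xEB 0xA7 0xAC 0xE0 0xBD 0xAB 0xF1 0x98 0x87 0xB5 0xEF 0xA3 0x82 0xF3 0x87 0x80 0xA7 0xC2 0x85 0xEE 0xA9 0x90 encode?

8

Byte at offset 0: 0x37 = 00110111 → 1-byte char (#1). Advance 1.
Byte at offset 1: 0xEB = 11101011 → 3-byte char (#2). Advance 3.
Byte at offset 4: 0xE0 = 11100000 → 3-byte char (#3). Advance 3.
Byte at offset 7: 0xF1 = 11110001 → 4-byte char (#4). Advance 4.
Byte at offset 11: 0xEF = 11101111 → 3-byte char (#5). Advance 3.
Byte at offset 14: 0xF3 = 11110011 → 4-byte char (#6). Advance 4.
Byte at offset 18: 0xC2 = 11000010 → 2-byte char (#7). Advance 2.
Byte at offset 20: 0xEE = 11101110 → 3-byte char (#8). Advance 3.
Reached end at offset 23 after 8 code points.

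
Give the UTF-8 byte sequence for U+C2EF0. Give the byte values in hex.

F3 82 BB B0

U+C2EF0 = 0xC2EF0 = 798448 decimal. In range U+10000–U+10FFFF → 4-byte form: 11110xxx 10xxxxxx 10xxxxxx 10xxxxxx.
Binary (21 bits): 011000010111011110000.
Split 3+6+6+6: 011 | 000010 | 111011 | 110000.
Byte 1: 11110011 = 0xF3.
Byte 2: 10000010 = 0x82.
Byte 3: 10111011 = 0xBB.
Byte 4: 10110000 = 0xB0.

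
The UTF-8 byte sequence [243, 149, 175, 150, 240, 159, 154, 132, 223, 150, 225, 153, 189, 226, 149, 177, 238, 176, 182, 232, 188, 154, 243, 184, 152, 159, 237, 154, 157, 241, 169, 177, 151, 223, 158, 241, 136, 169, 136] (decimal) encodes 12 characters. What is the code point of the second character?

U+1F684

Offset 0: leading byte 0xF3 = 11110011 → 4-byte char #1 = F3 95 AF 96.
Offset 4: leading byte 0xF0 = 11110000 → 4-byte char #2 = F0 9F 9A 84.
Leading byte 0xF0 = 11110000 matches 11110xxx → 4-byte sequence.
Byte 1: 0xF0 = 11110000, payload 000 (3 bits).
Byte 2: 0x9F = 10011111 (10xxxxxx ✓), payload 011111.
Byte 3: 0x9A = 10011010 (10xxxxxx ✓), payload 011010.
Byte 4: 0x84 = 10000100 (10xxxxxx ✓), payload 000100.
Concatenate: 000011111011010000100 = 0x1F684 (21 bits → U+1F684).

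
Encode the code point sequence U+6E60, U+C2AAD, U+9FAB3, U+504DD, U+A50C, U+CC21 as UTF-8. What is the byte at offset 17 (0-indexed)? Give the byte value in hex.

0x8C

U+6E60 → 3-byte form E6 B9 A0 at offsets 0–2.
U+C2AAD → 4-byte form F3 82 AA AD at offsets 3–6.
U+9FAB3 → 4-byte form F2 9F AA B3 at offsets 7–10.
U+504DD → 4-byte form F1 90 93 9D at offsets 11–14.
U+A50C → 3-byte form EA 94 8C at offsets 15–17.
Offset 17 falls in char 5's range; it's byte 3 of EA 94 8C = 0x8C.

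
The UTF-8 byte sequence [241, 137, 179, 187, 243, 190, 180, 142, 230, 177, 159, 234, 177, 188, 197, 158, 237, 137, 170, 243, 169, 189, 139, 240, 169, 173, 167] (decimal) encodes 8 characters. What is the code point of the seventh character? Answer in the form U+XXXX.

Offset 0: leading byte 0xF1 = 11110001 → 4-byte char #1 = F1 89 B3 BB.
Offset 4: leading byte 0xF3 = 11110011 → 4-byte char #2 = F3 BE B4 8E.
Offset 8: leading byte 0xE6 = 11100110 → 3-byte char #3 = E6 B1 9F.
Offset 11: leading byte 0xEA = 11101010 → 3-byte char #4 = EA B1 BC.
Offset 14: leading byte 0xC5 = 11000101 → 2-byte char #5 = C5 9E.
Offset 16: leading byte 0xED = 11101101 → 3-byte char #6 = ED 89 AA.
Offset 19: leading byte 0xF3 = 11110011 → 4-byte char #7 = F3 A9 BD 8B.
Leading byte 0xF3 = 11110011 matches 11110xxx → 4-byte sequence.
Byte 1: 0xF3 = 11110011, payload 011 (3 bits).
Byte 2: 0xA9 = 10101001 (10xxxxxx ✓), payload 101001.
Byte 3: 0xBD = 10111101 (10xxxxxx ✓), payload 111101.
Byte 4: 0x8B = 10001011 (10xxxxxx ✓), payload 001011.
Concatenate: 011101001111101001011 = 0xE9F4B (21 bits → U+E9F4B).

U+E9F4B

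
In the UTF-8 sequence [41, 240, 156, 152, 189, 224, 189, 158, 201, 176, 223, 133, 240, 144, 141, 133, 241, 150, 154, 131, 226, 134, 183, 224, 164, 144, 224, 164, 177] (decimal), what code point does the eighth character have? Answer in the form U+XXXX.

U+21B7

Offset 0: leading byte 0x29 = 00101001 → 1-byte char #1 = 29.
Offset 1: leading byte 0xF0 = 11110000 → 4-byte char #2 = F0 9C 98 BD.
Offset 5: leading byte 0xE0 = 11100000 → 3-byte char #3 = E0 BD 9E.
Offset 8: leading byte 0xC9 = 11001001 → 2-byte char #4 = C9 B0.
Offset 10: leading byte 0xDF = 11011111 → 2-byte char #5 = DF 85.
Offset 12: leading byte 0xF0 = 11110000 → 4-byte char #6 = F0 90 8D 85.
Offset 16: leading byte 0xF1 = 11110001 → 4-byte char #7 = F1 96 9A 83.
Offset 20: leading byte 0xE2 = 11100010 → 3-byte char #8 = E2 86 B7.
Leading byte 0xE2 = 11100010 matches 1110xxxx → 3-byte sequence.
Byte 1: 0xE2 = 11100010, payload 0010 (4 bits).
Byte 2: 0x86 = 10000110 (10xxxxxx ✓), payload 000110.
Byte 3: 0xB7 = 10110111 (10xxxxxx ✓), payload 110111.
Concatenate: 0010000110110111 = 0x21B7 (16 bits → U+21B7).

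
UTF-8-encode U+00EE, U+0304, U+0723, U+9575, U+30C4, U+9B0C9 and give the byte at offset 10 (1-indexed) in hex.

1-indexed offset 10 is 0-indexed offset 9.
U+00EE → 2-byte form C3 AE at offsets 0–1.
U+0304 → 2-byte form CC 84 at offsets 2–3.
U+0723 → 2-byte form DC A3 at offsets 4–5.
U+9575 → 3-byte form E9 95 B5 at offsets 6–8.
U+30C4 → 3-byte form E3 83 84 at offsets 9–11.
Offset 9 falls in char 5's range; it's byte 1 of E3 83 84 = 0xE3.

0xE3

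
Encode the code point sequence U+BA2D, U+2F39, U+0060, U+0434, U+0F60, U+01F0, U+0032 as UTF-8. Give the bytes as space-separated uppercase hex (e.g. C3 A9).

U+BA2D: 3-byte form → EB A8 AD.
U+2F39: 3-byte form → E2 BC B9.
U+0060: 1-byte form → 60.
U+0434: 2-byte form → D0 B4.
U+0F60: 3-byte form → E0 BD A0.
U+01F0: 2-byte form → C7 B0.
U+0032: 1-byte form → 32.
Concatenated (15 bytes): EB A8 AD E2 BC B9 60 D0 B4 E0 BD A0 C7 B0 32.

EB A8 AD E2 BC B9 60 D0 B4 E0 BD A0 C7 B0 32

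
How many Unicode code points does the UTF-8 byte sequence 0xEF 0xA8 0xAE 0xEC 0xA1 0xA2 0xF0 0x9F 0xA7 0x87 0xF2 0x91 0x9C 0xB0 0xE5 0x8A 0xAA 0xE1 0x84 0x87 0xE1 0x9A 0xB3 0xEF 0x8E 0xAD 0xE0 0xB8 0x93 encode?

Byte at offset 0: 0xEF = 11101111 → 3-byte char (#1). Advance 3.
Byte at offset 3: 0xEC = 11101100 → 3-byte char (#2). Advance 3.
Byte at offset 6: 0xF0 = 11110000 → 4-byte char (#3). Advance 4.
Byte at offset 10: 0xF2 = 11110010 → 4-byte char (#4). Advance 4.
Byte at offset 14: 0xE5 = 11100101 → 3-byte char (#5). Advance 3.
Byte at offset 17: 0xE1 = 11100001 → 3-byte char (#6). Advance 3.
Byte at offset 20: 0xE1 = 11100001 → 3-byte char (#7). Advance 3.
Byte at offset 23: 0xEF = 11101111 → 3-byte char (#8). Advance 3.
Byte at offset 26: 0xE0 = 11100000 → 3-byte char (#9). Advance 3.
Reached end at offset 29 after 9 code points.

9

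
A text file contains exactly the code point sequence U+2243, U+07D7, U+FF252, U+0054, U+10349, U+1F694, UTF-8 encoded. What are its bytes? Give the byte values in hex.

U+2243: 3-byte form → E2 89 83.
U+07D7: 2-byte form → DF 97.
U+FF252: 4-byte form → F3 BF 89 92.
U+0054: 1-byte form → 54.
U+10349: 4-byte form → F0 90 8D 89.
U+1F694: 4-byte form → F0 9F 9A 94.
Concatenated (18 bytes): E2 89 83 DF 97 F3 BF 89 92 54 F0 90 8D 89 F0 9F 9A 94.

E2 89 83 DF 97 F3 BF 89 92 54 F0 90 8D 89 F0 9F 9A 94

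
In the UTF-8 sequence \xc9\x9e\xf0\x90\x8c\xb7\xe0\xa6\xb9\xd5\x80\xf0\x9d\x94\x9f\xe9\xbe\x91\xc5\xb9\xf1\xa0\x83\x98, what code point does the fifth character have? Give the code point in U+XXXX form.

Offset 0: leading byte 0xC9 = 11001001 → 2-byte char #1 = C9 9E.
Offset 2: leading byte 0xF0 = 11110000 → 4-byte char #2 = F0 90 8C B7.
Offset 6: leading byte 0xE0 = 11100000 → 3-byte char #3 = E0 A6 B9.
Offset 9: leading byte 0xD5 = 11010101 → 2-byte char #4 = D5 80.
Offset 11: leading byte 0xF0 = 11110000 → 4-byte char #5 = F0 9D 94 9F.
Leading byte 0xF0 = 11110000 matches 11110xxx → 4-byte sequence.
Byte 1: 0xF0 = 11110000, payload 000 (3 bits).
Byte 2: 0x9D = 10011101 (10xxxxxx ✓), payload 011101.
Byte 3: 0x94 = 10010100 (10xxxxxx ✓), payload 010100.
Byte 4: 0x9F = 10011111 (10xxxxxx ✓), payload 011111.
Concatenate: 000011101010100011111 = 0x1D51F (21 bits → U+1D51F).

U+1D51F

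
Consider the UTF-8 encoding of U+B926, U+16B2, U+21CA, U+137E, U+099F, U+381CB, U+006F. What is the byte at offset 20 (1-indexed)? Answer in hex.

0x6F

1-indexed offset 20 is 0-indexed offset 19.
U+B926 → 3-byte form EB A4 A6 at offsets 0–2.
U+16B2 → 3-byte form E1 9A B2 at offsets 3–5.
U+21CA → 3-byte form E2 87 8A at offsets 6–8.
U+137E → 3-byte form E1 8D BE at offsets 9–11.
U+099F → 3-byte form E0 A6 9F at offsets 12–14.
U+381CB → 4-byte form F0 B8 87 8B at offsets 15–18.
U+006F → 1-byte form 6F at offsets 19–19.
Offset 19 falls in char 7's range; it's byte 1 of 6F = 0x6F.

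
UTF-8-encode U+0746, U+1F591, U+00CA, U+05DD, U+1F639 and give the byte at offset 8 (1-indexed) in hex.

0x8A

1-indexed offset 8 is 0-indexed offset 7.
U+0746 → 2-byte form DD 86 at offsets 0–1.
U+1F591 → 4-byte form F0 9F 96 91 at offsets 2–5.
U+00CA → 2-byte form C3 8A at offsets 6–7.
Offset 7 falls in char 3's range; it's byte 2 of C3 8A = 0x8A.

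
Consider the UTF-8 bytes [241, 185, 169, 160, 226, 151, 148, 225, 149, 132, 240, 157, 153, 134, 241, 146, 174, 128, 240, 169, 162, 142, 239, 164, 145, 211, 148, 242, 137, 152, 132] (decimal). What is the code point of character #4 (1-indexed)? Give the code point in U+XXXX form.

Offset 0: leading byte 0xF1 = 11110001 → 4-byte char #1 = F1 B9 A9 A0.
Offset 4: leading byte 0xE2 = 11100010 → 3-byte char #2 = E2 97 94.
Offset 7: leading byte 0xE1 = 11100001 → 3-byte char #3 = E1 95 84.
Offset 10: leading byte 0xF0 = 11110000 → 4-byte char #4 = F0 9D 99 86.
Leading byte 0xF0 = 11110000 matches 11110xxx → 4-byte sequence.
Byte 1: 0xF0 = 11110000, payload 000 (3 bits).
Byte 2: 0x9D = 10011101 (10xxxxxx ✓), payload 011101.
Byte 3: 0x99 = 10011001 (10xxxxxx ✓), payload 011001.
Byte 4: 0x86 = 10000110 (10xxxxxx ✓), payload 000110.
Concatenate: 000011101011001000110 = 0x1D646 (21 bits → U+1D646).

U+1D646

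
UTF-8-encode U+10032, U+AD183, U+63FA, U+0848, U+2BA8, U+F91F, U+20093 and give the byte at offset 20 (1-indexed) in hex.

1-indexed offset 20 is 0-indexed offset 19.
U+10032 → 4-byte form F0 90 80 B2 at offsets 0–3.
U+AD183 → 4-byte form F2 AD 86 83 at offsets 4–7.
U+63FA → 3-byte form E6 8F BA at offsets 8–10.
U+0848 → 3-byte form E0 A1 88 at offsets 11–13.
U+2BA8 → 3-byte form E2 AE A8 at offsets 14–16.
U+F91F → 3-byte form EF A4 9F at offsets 17–19.
Offset 19 falls in char 6's range; it's byte 3 of EF A4 9F = 0x9F.

0x9F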